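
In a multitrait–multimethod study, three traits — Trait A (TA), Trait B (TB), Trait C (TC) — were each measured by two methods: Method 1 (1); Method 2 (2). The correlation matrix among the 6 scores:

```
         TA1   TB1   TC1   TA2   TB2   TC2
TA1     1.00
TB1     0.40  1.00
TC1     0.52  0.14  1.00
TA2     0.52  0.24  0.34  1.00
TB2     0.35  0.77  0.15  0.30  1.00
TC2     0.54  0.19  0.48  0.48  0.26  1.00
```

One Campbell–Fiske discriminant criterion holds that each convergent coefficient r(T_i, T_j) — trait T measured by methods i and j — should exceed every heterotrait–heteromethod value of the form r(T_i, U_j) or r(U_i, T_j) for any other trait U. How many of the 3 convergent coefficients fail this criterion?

2

Convergent coefficients and their comparison sets:
TA (methods 1·2): 0.52 vs {0.35, 0.24, 0.54, 0.34} → fail.
TB (methods 1·2): 0.77 vs {0.24, 0.35, 0.19, 0.15} → pass.
TC (methods 1·2): 0.48 vs {0.34, 0.54, 0.15, 0.19} → fail.
2 of 3 fail.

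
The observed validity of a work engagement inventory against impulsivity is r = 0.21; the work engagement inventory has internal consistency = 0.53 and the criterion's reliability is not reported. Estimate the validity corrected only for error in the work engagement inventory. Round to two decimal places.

0.29

Single correction: r_c = r_obs / √r_xx = 0.21 / √0.53 = 0.21 / 0.7280 ≈ 0.29.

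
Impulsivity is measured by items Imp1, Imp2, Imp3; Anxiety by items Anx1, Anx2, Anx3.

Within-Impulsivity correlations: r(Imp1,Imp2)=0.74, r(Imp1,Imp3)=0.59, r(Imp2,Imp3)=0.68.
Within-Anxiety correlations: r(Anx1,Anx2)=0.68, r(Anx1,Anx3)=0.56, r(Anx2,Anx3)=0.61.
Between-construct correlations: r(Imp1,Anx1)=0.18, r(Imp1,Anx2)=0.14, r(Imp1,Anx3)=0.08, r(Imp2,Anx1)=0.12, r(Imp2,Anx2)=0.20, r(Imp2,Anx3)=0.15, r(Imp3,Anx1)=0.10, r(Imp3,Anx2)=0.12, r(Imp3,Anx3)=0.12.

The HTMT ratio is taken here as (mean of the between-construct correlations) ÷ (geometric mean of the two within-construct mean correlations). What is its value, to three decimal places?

Mean between = 1.21/9 = 0.1344.
Mean within-Imp = 2.01/3 = 0.6700; mean within-Anx = 1.85/3 = 0.6167.
Geometric mean = √(0.6700 × 0.6167) = 0.6428.
HTMT = 0.1344 / 0.6428 = 0.209.

0.209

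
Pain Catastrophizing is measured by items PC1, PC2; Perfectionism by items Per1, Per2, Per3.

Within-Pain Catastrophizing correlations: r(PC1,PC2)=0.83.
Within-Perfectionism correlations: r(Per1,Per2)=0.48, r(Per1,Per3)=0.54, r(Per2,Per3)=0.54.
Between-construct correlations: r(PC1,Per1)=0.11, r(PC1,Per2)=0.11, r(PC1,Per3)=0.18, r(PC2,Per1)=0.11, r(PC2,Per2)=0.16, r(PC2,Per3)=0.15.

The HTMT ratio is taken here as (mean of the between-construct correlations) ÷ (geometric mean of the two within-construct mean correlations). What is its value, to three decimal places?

0.208

Mean between = 0.82/6 = 0.1367.
Mean within-PC = 0.83/1 = 0.8300; mean within-Per = 1.56/3 = 0.5200.
Geometric mean = √(0.8300 × 0.5200) = 0.6570.
HTMT = 0.1367 / 0.6570 = 0.208.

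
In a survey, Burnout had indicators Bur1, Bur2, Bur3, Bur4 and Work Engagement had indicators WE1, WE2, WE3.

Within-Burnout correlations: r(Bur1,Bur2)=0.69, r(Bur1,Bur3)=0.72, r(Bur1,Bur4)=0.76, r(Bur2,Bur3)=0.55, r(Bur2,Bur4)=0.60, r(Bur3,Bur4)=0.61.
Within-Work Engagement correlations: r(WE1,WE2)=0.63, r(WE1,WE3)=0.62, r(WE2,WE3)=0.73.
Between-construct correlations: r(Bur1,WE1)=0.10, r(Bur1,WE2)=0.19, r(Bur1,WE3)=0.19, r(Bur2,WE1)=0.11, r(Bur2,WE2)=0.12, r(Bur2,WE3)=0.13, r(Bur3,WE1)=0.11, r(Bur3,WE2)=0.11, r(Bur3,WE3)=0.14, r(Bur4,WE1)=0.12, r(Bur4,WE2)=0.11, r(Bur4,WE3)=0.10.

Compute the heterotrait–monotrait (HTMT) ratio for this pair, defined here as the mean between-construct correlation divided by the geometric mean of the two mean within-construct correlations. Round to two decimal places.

Mean heterotrait r = 1.53/12 = 0.1275.
Mean within-Bur = 3.93/6 = 0.6550; mean within-WE = 1.98/3 = 0.6600.
Geometric mean = √(0.6550 × 0.6600) = 0.6575.
HTMT = 0.1275 / 0.6575 = 0.19.

0.19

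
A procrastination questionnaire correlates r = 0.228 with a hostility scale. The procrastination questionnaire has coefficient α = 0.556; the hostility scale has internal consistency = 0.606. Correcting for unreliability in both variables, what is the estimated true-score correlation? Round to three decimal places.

0.393

r_true = r_obs / √(r_xx · r_yy) = 0.228 / √(0.556 × 0.606) = 0.228 / √0.336936 = 0.228 / 0.5805 ≈ 0.393.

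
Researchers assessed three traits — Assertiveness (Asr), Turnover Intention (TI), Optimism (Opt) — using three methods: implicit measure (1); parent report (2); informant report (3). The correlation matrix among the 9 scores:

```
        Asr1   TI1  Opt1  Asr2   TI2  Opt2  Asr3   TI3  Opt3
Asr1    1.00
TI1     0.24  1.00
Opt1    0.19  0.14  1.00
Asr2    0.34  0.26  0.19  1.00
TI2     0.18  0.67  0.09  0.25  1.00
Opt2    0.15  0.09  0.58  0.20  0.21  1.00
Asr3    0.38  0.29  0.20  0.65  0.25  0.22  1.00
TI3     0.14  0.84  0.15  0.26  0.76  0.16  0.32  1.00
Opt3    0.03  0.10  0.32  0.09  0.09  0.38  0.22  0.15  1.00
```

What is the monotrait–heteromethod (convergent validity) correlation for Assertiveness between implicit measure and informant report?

0.38

Same trait (Asr), different methods: r(Asr1, Asr3) = 0.38.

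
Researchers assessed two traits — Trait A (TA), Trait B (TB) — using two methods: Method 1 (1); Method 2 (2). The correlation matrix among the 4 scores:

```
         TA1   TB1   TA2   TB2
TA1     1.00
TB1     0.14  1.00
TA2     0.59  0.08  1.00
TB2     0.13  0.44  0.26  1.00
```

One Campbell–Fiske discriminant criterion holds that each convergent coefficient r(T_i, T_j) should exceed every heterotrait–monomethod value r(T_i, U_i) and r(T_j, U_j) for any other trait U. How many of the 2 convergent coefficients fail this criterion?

0

Each convergent coefficient versus the relevant comparison correlations:
TA (methods 1·2): 0.59 vs {0.14, 0.26} → pass.
TB (methods 1·2): 0.44 vs {0.14, 0.26} → pass.
0 of 2 fail.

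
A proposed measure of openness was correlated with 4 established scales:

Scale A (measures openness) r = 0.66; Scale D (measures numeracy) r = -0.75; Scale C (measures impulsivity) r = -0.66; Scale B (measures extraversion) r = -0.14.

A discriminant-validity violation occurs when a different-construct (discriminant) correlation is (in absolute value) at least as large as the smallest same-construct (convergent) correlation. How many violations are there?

Convergent (same construct = openness): Scale A.
Smallest convergent = 0.66. Discriminant |r|: 0.75, 0.66, 0.14; count ≥ 0.66 → 2.

2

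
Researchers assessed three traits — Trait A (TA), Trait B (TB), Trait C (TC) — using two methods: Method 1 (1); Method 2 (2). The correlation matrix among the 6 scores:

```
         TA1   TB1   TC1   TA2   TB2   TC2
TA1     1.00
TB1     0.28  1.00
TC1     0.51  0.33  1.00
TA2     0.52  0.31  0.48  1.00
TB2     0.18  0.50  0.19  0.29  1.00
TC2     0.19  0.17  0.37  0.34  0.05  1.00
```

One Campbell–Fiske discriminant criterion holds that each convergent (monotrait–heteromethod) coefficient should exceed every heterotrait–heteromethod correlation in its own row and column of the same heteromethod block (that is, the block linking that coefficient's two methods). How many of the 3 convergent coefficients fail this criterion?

1

Convergent coefficients and their comparison sets:
TA (methods 1·2): 0.52 vs {0.18, 0.31, 0.19, 0.48} → pass.
TB (methods 1·2): 0.50 vs {0.31, 0.18, 0.17, 0.19} → pass.
TC (methods 1·2): 0.37 vs {0.48, 0.19, 0.19, 0.17} → fail.
1 of 3 fail.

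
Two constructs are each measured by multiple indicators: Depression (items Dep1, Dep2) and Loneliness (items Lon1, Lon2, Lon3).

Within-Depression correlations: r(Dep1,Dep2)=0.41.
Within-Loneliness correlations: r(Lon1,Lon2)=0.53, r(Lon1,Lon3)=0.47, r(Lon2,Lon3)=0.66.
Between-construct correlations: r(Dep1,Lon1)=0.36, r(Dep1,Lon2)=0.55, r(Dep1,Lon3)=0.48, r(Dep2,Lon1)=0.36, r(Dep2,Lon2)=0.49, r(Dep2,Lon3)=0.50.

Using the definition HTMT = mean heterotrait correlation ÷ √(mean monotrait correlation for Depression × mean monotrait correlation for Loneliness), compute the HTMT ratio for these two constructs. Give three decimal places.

0.959

Mean between = 2.74/6 = 0.4567.
Mean within-Dep = 0.41/1 = 0.4100; mean within-Lon = 1.66/3 = 0.5533.
Geometric mean = √(0.4100 × 0.5533) = 0.4763.
HTMT = 0.4567 / 0.4763 = 0.959.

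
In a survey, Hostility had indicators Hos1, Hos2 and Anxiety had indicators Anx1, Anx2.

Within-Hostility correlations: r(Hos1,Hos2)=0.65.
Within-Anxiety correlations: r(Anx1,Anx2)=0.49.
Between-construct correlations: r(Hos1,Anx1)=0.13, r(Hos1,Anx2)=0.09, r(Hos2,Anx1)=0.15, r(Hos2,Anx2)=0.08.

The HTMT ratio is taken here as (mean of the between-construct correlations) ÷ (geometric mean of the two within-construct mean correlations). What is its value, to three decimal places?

0.199

Mean between = 0.45/4 = 0.1125.
Mean within-Hos = 0.65/1 = 0.6500; mean within-Anx = 0.49/1 = 0.4900.
Geometric mean = √(0.6500 × 0.4900) = 0.5644.
HTMT = 0.1125 / 0.5644 = 0.199.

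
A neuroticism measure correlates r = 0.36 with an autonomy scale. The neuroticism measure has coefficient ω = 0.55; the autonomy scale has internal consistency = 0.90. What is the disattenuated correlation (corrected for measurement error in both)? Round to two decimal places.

r_true = r_obs / √(r_xx · r_yy) = 0.36 / √(0.55 × 0.90) = 0.36 / √0.4950 = 0.36 / 0.7036 ≈ 0.51.

0.51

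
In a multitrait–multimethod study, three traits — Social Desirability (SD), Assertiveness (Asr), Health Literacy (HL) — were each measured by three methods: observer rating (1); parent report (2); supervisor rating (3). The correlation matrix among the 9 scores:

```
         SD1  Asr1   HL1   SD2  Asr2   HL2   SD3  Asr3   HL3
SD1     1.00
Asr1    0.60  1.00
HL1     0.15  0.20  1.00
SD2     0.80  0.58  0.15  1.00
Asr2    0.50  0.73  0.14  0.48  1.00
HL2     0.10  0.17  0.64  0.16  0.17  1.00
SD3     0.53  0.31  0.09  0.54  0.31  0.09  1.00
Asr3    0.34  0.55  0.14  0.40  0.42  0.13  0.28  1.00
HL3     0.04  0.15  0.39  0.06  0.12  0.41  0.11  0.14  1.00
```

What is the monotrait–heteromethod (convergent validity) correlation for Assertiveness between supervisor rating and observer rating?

Same trait (Asr), different methods: r(Asr3, Asr1) = 0.55.

0.55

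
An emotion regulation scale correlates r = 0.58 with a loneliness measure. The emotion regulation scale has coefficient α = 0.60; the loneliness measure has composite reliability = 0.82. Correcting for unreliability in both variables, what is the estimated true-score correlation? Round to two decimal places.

0.83

r_true = r_obs / √(r_xx · r_yy) = 0.58 / √(0.60 × 0.82) = 0.58 / √0.4920 = 0.58 / 0.7014 ≈ 0.83.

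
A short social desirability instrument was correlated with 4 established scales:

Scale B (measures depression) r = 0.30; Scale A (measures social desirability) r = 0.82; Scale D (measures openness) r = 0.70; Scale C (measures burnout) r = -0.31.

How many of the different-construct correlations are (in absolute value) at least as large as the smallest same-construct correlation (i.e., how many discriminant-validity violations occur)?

Convergent (same construct = social desirability): Scale A.
Smallest convergent = 0.82. Discriminant |r|: 0.30, 0.70, 0.31; count ≥ 0.82 → 0.

0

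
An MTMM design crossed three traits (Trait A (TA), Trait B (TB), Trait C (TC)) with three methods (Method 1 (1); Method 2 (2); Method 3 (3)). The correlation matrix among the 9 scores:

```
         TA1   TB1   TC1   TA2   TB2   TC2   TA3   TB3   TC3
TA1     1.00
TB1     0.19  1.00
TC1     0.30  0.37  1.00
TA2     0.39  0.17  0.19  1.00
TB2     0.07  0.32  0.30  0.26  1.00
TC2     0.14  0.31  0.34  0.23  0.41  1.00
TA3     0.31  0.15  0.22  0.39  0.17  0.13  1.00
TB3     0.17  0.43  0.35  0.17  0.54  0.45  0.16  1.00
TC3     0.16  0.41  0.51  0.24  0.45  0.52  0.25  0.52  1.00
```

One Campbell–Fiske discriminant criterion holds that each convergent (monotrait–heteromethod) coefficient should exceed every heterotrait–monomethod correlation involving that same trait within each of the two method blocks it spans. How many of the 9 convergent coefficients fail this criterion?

5

Checking each validity diagonal entry against its comparison values:
TA (methods 1·2): 0.39 vs {0.19, 0.26, 0.30, 0.23} → pass.
TA (methods 1·3): 0.31 vs {0.19, 0.16, 0.30, 0.25} → pass.
TA (methods 2·3): 0.39 vs {0.26, 0.16, 0.23, 0.25} → pass.
TB (methods 1·2): 0.32 vs {0.19, 0.26, 0.37, 0.41} → fail.
TB (methods 1·3): 0.43 vs {0.19, 0.16, 0.37, 0.52} → fail.
TB (methods 2·3): 0.54 vs {0.26, 0.16, 0.41, 0.52} → pass.
TC (methods 1·2): 0.34 vs {0.30, 0.23, 0.37, 0.41} → fail.
TC (methods 1·3): 0.51 vs {0.30, 0.25, 0.37, 0.52} → fail.
TC (methods 2·3): 0.52 vs {0.23, 0.25, 0.41, 0.52} → fail.
5 of 9 fail.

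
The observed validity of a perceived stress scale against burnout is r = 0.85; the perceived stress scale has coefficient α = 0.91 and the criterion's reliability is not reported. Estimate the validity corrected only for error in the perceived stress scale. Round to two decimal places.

0.89

Single correction: r_c = r_obs / √r_xx = 0.85 / √0.91 = 0.85 / 0.9539 ≈ 0.89.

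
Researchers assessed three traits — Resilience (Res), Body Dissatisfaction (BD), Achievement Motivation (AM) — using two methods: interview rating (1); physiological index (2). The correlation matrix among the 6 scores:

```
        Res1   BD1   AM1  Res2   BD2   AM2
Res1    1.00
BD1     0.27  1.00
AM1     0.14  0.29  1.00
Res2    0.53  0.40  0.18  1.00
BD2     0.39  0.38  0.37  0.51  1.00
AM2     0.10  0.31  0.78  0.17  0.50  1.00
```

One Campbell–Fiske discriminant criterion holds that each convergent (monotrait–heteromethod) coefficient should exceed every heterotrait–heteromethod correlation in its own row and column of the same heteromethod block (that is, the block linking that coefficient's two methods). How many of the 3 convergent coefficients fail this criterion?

Each convergent coefficient versus the relevant comparison correlations:
Res (methods 1·2): 0.53 vs {0.39, 0.40, 0.10, 0.18} → pass.
BD (methods 1·2): 0.38 vs {0.40, 0.39, 0.31, 0.37} → fail.
AM (methods 1·2): 0.78 vs {0.18, 0.10, 0.37, 0.31} → pass.
1 of 3 fail.

1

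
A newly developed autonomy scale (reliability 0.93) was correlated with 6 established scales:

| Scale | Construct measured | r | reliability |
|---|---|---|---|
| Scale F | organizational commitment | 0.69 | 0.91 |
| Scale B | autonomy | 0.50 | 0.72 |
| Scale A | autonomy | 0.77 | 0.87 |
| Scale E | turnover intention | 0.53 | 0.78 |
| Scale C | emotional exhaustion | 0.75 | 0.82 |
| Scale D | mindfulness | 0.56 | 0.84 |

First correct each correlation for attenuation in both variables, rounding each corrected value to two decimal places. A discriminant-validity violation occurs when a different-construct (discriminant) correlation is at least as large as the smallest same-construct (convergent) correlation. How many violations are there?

4

Disattenuated r (r / √(r_scale · r_new)):
  Scale F (disc): 0.69 / √(0.91·0.93) = 0.75
  Scale B (conv): 0.50 / √(0.72·0.93) = 0.61
  Scale A (conv): 0.77 / √(0.87·0.93) = 0.86
  Scale E (disc): 0.53 / √(0.78·0.93) = 0.62
  Scale C (disc): 0.75 / √(0.82·0.93) = 0.86
  Scale D (disc): 0.56 / √(0.84·0.93) = 0.63
Smallest convergent = 0.61. Discriminant values: 0.75, 0.62, 0.86, 0.63; count ≥ 0.61 → 4.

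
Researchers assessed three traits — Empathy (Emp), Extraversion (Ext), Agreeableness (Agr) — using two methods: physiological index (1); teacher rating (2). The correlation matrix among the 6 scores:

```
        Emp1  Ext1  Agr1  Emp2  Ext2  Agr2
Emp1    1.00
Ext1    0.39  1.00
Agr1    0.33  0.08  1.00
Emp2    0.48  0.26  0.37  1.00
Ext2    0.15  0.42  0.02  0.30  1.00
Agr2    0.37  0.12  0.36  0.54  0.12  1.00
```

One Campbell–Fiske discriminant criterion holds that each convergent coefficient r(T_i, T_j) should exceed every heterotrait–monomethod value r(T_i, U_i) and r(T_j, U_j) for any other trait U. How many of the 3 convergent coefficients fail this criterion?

2

Convergent coefficients and their comparison sets:
Emp (methods 1·2): 0.48 vs {0.39, 0.30, 0.33, 0.54} → fail.
Ext (methods 1·2): 0.42 vs {0.39, 0.30, 0.08, 0.12} → pass.
Agr (methods 1·2): 0.36 vs {0.33, 0.54, 0.08, 0.12} → fail.
2 of 3 fail.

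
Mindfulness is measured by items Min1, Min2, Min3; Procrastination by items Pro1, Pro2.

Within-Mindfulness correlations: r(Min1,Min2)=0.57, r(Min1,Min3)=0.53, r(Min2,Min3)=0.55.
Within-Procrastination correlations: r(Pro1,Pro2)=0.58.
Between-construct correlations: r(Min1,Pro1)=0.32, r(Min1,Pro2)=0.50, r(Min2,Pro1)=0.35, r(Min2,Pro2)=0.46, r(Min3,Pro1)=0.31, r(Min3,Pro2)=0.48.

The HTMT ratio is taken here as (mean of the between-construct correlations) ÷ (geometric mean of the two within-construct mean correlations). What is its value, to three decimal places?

Mean heterotrait r = 2.42/6 = 0.4033.
Mean within-Min = 1.65/3 = 0.5500; mean within-Pro = 0.58/1 = 0.5800.
Geometric mean = √(0.5500 × 0.5800) = 0.5648.
HTMT = 0.4033 / 0.5648 = 0.714.

0.714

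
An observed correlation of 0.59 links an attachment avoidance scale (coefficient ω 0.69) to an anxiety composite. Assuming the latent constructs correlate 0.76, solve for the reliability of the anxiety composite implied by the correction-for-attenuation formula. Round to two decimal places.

r_true = r_obs / √(r_xx · r_yy) ⇒ 0.76 = 0.59 / √(0.69 · r_yy).
√(0.69 · r_yy) = 0.59 / 0.76 = 0.7763; 0.69 · r_yy = 0.6026; r_yy = 0.6026 / 0.69 ≈ 0.87.

0.87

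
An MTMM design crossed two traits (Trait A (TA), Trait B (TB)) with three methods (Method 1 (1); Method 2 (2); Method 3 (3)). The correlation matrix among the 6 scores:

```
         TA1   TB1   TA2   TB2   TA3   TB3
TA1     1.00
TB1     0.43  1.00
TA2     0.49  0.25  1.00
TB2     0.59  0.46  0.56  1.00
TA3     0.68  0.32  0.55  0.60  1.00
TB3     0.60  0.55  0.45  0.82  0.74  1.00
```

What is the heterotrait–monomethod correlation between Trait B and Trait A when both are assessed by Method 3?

Different traits, same method: r(TB3, TA3) = 0.74.

0.74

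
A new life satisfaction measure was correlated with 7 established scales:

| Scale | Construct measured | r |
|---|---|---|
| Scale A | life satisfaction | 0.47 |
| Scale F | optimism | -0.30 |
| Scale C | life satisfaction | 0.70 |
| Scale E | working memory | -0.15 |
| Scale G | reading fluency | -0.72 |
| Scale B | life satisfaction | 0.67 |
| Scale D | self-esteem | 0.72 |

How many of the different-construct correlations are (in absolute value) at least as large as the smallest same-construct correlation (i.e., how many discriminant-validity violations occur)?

Convergent (same construct = life satisfaction): Scale A, Scale C, Scale B.
Smallest convergent = 0.47. Discriminant |r|: 0.30, 0.15, 0.72, 0.72; count ≥ 0.47 → 2.

2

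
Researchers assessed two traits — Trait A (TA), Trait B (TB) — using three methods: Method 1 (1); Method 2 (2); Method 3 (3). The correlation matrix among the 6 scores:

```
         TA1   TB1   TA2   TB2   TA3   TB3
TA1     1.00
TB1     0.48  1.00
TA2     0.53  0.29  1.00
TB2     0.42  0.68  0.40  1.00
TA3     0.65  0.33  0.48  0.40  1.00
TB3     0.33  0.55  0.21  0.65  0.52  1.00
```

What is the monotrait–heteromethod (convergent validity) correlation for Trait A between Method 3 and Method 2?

Same trait (TA), different methods: r(TA3, TA2) = 0.48.

0.48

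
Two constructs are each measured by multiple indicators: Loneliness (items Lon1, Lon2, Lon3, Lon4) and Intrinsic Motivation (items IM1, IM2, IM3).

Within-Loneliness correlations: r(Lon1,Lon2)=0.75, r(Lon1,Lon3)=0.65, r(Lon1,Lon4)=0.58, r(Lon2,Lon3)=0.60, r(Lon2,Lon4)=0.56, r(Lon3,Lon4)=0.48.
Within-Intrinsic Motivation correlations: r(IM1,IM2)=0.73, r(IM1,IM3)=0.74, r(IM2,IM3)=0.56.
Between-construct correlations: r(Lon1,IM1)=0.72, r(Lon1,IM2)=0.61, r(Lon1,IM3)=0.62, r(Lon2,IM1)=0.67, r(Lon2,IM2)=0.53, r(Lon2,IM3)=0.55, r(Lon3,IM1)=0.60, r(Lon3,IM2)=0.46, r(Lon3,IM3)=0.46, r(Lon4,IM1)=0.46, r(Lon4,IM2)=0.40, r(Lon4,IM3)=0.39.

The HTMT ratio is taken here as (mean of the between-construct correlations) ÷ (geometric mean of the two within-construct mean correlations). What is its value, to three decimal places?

0.844

Mean between = 6.47/12 = 0.5392.
Mean within-Lon = 3.62/6 = 0.6033; mean within-IM = 2.03/3 = 0.6767.
Geometric mean = √(0.6033 × 0.6767) = 0.6389.
HTMT = 0.5392 / 0.6389 = 0.844.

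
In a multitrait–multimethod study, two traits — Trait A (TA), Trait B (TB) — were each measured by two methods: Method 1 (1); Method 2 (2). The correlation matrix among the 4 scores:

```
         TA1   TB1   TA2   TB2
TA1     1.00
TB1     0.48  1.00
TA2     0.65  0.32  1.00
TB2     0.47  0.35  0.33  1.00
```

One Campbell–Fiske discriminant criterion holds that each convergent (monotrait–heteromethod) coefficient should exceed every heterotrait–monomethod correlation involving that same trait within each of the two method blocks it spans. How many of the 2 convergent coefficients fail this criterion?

Each convergent coefficient versus the relevant comparison correlations:
TA (methods 1·2): 0.65 vs {0.48, 0.33} → pass.
TB (methods 1·2): 0.35 vs {0.48, 0.33} → fail.
1 of 2 fail.

1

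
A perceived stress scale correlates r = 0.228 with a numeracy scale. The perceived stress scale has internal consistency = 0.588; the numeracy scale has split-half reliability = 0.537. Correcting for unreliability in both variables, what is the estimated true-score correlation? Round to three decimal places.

0.406

r_true = r_obs / √(r_xx · r_yy) = 0.228 / √(0.588 × 0.537) = 0.228 / √0.315756 = 0.228 / 0.5619 ≈ 0.406.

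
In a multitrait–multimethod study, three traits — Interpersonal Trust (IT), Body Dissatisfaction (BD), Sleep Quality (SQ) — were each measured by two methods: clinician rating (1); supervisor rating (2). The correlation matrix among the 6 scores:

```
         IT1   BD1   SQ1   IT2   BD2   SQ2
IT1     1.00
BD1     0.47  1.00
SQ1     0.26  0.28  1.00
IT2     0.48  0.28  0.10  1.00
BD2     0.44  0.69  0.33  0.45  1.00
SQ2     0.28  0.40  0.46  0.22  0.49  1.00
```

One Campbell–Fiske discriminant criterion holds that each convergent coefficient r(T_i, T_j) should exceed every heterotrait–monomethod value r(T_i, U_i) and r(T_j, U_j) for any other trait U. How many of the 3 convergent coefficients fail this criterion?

1

Each convergent coefficient versus the relevant comparison correlations:
IT (methods 1·2): 0.48 vs {0.47, 0.45, 0.26, 0.22} → pass.
BD (methods 1·2): 0.69 vs {0.47, 0.45, 0.28, 0.49} → pass.
SQ (methods 1·2): 0.46 vs {0.26, 0.22, 0.28, 0.49} → fail.
1 of 3 fail.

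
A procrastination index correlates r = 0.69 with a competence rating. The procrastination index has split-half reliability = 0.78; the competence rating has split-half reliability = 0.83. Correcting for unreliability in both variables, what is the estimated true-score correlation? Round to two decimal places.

r_true = r_obs / √(r_xx · r_yy) = 0.69 / √(0.78 × 0.83) = 0.69 / √0.6474 = 0.69 / 0.8046 ≈ 0.86.

0.86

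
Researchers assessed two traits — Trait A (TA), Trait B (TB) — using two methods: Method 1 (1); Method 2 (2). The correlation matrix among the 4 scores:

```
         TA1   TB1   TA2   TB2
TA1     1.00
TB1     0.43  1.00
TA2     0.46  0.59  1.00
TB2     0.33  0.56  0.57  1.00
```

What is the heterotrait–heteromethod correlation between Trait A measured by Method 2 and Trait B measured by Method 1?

Different traits and methods: r(TA2, TB1) = 0.59.

0.59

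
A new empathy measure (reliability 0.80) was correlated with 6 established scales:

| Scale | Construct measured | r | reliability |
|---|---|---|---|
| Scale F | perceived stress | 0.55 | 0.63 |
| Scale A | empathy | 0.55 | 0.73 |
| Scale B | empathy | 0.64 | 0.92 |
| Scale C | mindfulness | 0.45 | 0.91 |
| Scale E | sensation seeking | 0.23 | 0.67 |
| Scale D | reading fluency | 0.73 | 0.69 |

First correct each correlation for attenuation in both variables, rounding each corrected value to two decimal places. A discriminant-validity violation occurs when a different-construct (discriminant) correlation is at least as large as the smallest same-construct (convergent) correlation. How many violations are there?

2

Disattenuated r (r / √(r_scale · r_new)):
  Scale F (disc): 0.55 / √(0.63·0.80) = 0.77
  Scale A (conv): 0.55 / √(0.73·0.80) = 0.72
  Scale B (conv): 0.64 / √(0.92·0.80) = 0.75
  Scale C (disc): 0.45 / √(0.91·0.80) = 0.53
  Scale E (disc): 0.23 / √(0.67·0.80) = 0.31
  Scale D (disc): 0.73 / √(0.69·0.80) = 0.98
Smallest convergent = 0.72. Discriminant values: 0.77, 0.53, 0.31, 0.98; count ≥ 0.72 → 2.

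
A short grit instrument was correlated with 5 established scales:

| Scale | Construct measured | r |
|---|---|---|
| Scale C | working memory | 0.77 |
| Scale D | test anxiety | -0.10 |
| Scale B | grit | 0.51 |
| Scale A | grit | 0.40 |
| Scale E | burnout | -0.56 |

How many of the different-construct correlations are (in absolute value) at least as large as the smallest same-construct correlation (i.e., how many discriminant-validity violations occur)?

2

Convergent (same construct = grit): Scale B, Scale A.
Smallest convergent = 0.40. Discriminant |r|: 0.77, 0.10, 0.56; count ≥ 0.40 → 2.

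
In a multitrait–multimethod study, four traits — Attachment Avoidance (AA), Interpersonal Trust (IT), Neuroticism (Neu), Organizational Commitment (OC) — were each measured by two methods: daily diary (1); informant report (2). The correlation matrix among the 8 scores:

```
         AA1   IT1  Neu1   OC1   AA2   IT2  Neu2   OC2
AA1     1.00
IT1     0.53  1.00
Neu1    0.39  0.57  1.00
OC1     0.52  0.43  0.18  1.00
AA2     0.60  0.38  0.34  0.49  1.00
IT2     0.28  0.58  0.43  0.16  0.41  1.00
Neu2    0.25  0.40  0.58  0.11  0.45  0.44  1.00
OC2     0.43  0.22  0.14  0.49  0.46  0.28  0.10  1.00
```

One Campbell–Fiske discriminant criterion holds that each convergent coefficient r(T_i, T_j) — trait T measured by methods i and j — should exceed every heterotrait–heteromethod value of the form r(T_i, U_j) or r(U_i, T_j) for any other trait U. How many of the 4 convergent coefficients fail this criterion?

1

Each convergent coefficient versus the relevant comparison correlations:
AA (methods 1·2): 0.60 vs {0.28, 0.38, 0.25, 0.34, 0.43, 0.49} → pass.
IT (methods 1·2): 0.58 vs {0.38, 0.28, 0.40, 0.43, 0.22, 0.16} → pass.
Neu (methods 1·2): 0.58 vs {0.34, 0.25, 0.43, 0.40, 0.14, 0.11} → pass.
OC (methods 1·2): 0.49 vs {0.49, 0.43, 0.16, 0.22, 0.11, 0.14} → fail.
1 of 4 fail.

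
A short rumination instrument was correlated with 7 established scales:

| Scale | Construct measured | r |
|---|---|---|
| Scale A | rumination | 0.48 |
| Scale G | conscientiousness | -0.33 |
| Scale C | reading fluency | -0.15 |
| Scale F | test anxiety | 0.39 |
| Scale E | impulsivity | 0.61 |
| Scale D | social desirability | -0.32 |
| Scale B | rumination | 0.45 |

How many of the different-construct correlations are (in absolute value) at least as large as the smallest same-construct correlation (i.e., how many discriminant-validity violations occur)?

Convergent (same construct = rumination): Scale A, Scale B.
Smallest convergent = 0.45. Discriminant |r|: 0.33, 0.15, 0.39, 0.61, 0.32; count ≥ 0.45 → 1.

1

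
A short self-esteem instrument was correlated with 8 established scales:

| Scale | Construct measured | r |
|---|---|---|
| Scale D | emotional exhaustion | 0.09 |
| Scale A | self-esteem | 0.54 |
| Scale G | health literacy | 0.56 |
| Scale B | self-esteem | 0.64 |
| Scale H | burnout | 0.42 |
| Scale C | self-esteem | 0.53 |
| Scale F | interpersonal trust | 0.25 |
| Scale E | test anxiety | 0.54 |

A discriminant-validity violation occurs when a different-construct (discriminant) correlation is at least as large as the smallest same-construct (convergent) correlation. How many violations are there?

Convergent (same construct = self-esteem): Scale A, Scale B, Scale C.
Smallest convergent = 0.53. Discriminant values: 0.09, 0.56, 0.42, 0.25, 0.54; count ≥ 0.53 → 2.

2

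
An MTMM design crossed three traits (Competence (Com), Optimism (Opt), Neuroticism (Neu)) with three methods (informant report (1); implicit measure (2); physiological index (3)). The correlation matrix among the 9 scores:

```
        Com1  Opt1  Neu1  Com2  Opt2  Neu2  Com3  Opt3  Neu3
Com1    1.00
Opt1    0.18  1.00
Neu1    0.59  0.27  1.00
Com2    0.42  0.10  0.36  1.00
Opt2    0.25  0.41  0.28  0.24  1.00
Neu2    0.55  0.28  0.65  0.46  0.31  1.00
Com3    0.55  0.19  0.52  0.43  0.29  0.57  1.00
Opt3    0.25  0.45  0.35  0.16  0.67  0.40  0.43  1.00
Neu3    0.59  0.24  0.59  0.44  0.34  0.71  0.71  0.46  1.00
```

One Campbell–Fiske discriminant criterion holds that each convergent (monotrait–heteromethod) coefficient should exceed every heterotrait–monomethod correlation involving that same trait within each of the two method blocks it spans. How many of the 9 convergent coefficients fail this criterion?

6

Each convergent coefficient versus the relevant comparison correlations:
Com (methods 1·2): 0.42 vs {0.18, 0.24, 0.59, 0.46} → fail.
Com (methods 1·3): 0.55 vs {0.18, 0.43, 0.59, 0.71} → fail.
Com (methods 2·3): 0.43 vs {0.24, 0.43, 0.46, 0.71} → fail.
Opt (methods 1·2): 0.41 vs {0.18, 0.24, 0.27, 0.31} → pass.
Opt (methods 1·3): 0.45 vs {0.18, 0.43, 0.27, 0.46} → fail.
Opt (methods 2·3): 0.67 vs {0.24, 0.43, 0.31, 0.46} → pass.
Neu (methods 1·2): 0.65 vs {0.59, 0.46, 0.27, 0.31} → pass.
Neu (methods 1·3): 0.59 vs {0.59, 0.71, 0.27, 0.46} → fail.
Neu (methods 2·3): 0.71 vs {0.46, 0.71, 0.31, 0.46} → fail.
6 of 9 fail.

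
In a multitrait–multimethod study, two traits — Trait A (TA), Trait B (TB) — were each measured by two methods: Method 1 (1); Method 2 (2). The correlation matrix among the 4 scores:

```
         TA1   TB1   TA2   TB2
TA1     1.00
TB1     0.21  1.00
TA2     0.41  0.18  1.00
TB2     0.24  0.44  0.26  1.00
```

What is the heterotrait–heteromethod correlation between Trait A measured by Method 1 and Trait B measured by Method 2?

0.24

Different traits and methods: r(TA1, TB2) = 0.24.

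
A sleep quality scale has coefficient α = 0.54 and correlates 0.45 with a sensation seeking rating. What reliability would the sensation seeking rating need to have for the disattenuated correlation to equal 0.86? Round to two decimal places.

r_true = r_obs / √(r_xx · r_yy) ⇒ 0.86 = 0.45 / √(0.54 · r_yy).
√(0.54 · r_yy) = 0.45 / 0.86 = 0.5233; 0.54 · r_yy = 0.2738; r_yy = 0.2738 / 0.54 ≈ 0.51.

0.51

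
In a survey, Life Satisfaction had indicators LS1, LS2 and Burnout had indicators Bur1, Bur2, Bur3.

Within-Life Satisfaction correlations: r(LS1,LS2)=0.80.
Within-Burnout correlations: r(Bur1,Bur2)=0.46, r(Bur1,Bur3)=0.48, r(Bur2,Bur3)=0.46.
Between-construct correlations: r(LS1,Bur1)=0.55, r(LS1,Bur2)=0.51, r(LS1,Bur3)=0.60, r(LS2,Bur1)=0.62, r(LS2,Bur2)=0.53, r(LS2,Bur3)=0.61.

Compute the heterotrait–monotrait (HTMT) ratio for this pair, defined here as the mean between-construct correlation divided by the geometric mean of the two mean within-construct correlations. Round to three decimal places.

Mean between = 3.42/6 = 0.5700.
Mean within-LS = 0.80/1 = 0.8000; mean within-Bur = 1.40/3 = 0.4667.
Geometric mean = √(0.8000 × 0.4667) = 0.6110.
HTMT = 0.5700 / 0.6110 = 0.933.

0.933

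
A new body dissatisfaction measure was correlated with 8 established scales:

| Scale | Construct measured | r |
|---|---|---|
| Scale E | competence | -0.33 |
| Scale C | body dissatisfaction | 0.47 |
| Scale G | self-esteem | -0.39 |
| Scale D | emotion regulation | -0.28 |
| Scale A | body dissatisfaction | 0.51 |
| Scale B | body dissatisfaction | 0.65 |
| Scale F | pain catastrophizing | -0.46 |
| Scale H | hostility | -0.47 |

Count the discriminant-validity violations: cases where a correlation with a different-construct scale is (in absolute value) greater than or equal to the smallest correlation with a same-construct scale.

1

Convergent (same construct = body dissatisfaction): Scale C, Scale A, Scale B.
Smallest convergent = 0.47. Discriminant |r|: 0.33, 0.39, 0.28, 0.46, 0.47; count ≥ 0.47 → 1.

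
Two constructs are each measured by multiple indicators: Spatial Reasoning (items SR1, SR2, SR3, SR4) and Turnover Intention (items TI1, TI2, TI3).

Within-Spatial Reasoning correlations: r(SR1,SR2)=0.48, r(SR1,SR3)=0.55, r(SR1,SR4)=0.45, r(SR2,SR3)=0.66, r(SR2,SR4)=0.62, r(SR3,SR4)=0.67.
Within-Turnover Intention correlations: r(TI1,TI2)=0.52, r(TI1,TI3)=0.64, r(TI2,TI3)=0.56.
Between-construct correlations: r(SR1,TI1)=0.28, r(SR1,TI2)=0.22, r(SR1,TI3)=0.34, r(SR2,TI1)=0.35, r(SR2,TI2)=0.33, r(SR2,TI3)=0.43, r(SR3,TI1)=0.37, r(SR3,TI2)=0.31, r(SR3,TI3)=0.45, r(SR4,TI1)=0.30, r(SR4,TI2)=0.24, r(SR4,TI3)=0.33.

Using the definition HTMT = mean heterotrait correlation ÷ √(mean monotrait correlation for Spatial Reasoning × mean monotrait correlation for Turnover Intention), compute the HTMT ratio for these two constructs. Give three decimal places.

Mean heterotrait r = 3.95/12 = 0.3292.
Mean within-SR = 3.43/6 = 0.5717; mean within-TI = 1.72/3 = 0.5733.
Geometric mean = √(0.5717 × 0.5733) = 0.5725.
HTMT = 0.3292 / 0.5725 = 0.575.

0.575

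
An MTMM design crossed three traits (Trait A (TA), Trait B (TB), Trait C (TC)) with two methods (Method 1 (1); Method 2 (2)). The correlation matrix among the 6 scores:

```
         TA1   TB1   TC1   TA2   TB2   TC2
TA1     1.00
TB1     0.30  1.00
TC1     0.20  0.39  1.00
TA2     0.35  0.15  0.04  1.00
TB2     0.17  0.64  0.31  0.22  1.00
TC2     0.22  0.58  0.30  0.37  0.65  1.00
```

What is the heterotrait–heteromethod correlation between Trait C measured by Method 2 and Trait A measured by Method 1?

0.22

Different traits and methods: r(TC2, TA1) = 0.22.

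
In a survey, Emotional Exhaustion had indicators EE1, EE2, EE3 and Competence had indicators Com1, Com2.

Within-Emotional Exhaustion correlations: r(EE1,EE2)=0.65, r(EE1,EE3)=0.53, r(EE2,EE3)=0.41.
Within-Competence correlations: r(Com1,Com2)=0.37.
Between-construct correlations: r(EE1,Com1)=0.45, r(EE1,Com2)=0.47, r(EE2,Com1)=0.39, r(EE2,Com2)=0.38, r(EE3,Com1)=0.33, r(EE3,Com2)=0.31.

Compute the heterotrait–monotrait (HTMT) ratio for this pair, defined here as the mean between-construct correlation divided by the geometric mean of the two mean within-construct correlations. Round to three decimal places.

0.877

Mean heterotrait r = 2.33/6 = 0.3883.
Mean within-EE = 1.59/3 = 0.5300; mean within-Com = 0.37/1 = 0.3700.
Geometric mean = √(0.5300 × 0.3700) = 0.4428.
HTMT = 0.3883 / 0.4428 = 0.877.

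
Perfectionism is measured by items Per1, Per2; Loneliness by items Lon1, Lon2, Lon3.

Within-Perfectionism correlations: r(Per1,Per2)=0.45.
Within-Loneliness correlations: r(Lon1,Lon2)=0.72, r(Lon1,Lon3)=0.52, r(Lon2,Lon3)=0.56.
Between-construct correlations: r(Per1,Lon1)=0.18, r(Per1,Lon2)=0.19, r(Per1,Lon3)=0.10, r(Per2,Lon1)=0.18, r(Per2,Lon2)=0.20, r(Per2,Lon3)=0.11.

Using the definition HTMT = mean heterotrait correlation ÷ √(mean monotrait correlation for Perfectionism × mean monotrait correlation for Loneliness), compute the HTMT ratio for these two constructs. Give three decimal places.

Between-construct mean = 0.96/6 = 0.1600.
Mean within-Per = 0.45/1 = 0.4500; mean within-Lon = 1.80/3 = 0.6000.
Geometric mean = √(0.4500 × 0.6000) = 0.5196.
HTMT = 0.1600 / 0.5196 = 0.308.

0.308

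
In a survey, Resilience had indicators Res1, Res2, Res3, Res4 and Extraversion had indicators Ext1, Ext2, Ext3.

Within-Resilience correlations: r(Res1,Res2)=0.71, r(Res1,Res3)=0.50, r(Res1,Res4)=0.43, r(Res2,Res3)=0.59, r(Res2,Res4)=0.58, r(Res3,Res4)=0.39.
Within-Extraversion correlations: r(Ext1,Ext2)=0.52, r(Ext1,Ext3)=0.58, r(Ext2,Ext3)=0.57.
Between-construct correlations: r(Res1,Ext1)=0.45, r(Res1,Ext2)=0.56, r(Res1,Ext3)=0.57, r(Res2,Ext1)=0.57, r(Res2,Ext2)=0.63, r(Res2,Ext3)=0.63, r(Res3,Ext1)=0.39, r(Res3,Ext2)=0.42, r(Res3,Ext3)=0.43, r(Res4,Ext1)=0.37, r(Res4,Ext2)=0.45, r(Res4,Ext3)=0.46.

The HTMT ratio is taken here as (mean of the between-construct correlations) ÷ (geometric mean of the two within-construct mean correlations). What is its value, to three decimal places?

Mean between = 5.93/12 = 0.4942.
Mean within-Res = 3.20/6 = 0.5333; mean within-Ext = 1.67/3 = 0.5567.
Geometric mean = √(0.5333 × 0.5567) = 0.5449.
HTMT = 0.4942 / 0.5449 = 0.907.

0.907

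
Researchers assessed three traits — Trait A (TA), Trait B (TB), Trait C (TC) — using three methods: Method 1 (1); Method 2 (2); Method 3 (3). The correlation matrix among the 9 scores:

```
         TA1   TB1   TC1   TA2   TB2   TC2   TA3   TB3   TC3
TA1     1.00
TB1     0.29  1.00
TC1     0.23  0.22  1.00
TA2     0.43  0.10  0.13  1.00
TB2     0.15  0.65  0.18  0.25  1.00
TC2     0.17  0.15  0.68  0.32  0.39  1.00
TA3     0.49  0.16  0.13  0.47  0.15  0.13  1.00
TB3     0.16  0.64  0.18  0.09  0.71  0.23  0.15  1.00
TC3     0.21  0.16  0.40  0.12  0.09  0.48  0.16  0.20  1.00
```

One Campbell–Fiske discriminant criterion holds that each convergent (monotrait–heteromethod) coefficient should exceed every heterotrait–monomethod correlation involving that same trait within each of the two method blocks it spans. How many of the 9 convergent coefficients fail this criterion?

0

Each convergent coefficient versus the relevant comparison correlations:
TA (methods 1·2): 0.43 vs {0.29, 0.25, 0.23, 0.32} → pass.
TA (methods 1·3): 0.49 vs {0.29, 0.15, 0.23, 0.16} → pass.
TA (methods 2·3): 0.47 vs {0.25, 0.15, 0.32, 0.16} → pass.
TB (methods 1·2): 0.65 vs {0.29, 0.25, 0.22, 0.39} → pass.
TB (methods 1·3): 0.64 vs {0.29, 0.15, 0.22, 0.20} → pass.
TB (methods 2·3): 0.71 vs {0.25, 0.15, 0.39, 0.20} → pass.
TC (methods 1·2): 0.68 vs {0.23, 0.32, 0.22, 0.39} → pass.
TC (methods 1·3): 0.40 vs {0.23, 0.16, 0.22, 0.20} → pass.
TC (methods 2·3): 0.48 vs {0.32, 0.16, 0.39, 0.20} → pass.
0 of 9 fail.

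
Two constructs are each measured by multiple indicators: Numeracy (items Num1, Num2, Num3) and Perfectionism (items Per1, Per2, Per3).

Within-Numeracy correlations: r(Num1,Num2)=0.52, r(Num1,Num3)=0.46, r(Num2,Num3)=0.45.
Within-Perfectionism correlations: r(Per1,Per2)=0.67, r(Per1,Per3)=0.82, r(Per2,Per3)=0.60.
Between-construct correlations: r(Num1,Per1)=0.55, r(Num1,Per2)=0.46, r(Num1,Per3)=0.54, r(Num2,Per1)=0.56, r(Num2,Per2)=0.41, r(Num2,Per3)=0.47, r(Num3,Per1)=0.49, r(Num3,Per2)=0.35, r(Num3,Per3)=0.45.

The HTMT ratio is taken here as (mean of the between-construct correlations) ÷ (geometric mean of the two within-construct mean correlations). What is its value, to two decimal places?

0.83

Mean between = 4.28/9 = 0.4756.
Mean within-Num = 1.43/3 = 0.4767; mean within-Per = 2.09/3 = 0.6967.
Geometric mean = √(0.4767 × 0.6967) = 0.5763.
HTMT = 0.4756 / 0.5763 = 0.83.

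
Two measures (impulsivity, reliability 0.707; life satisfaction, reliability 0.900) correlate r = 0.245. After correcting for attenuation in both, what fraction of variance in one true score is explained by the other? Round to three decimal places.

Disattenuated r = 0.245 / √(0.707 × 0.900) = 0.245 / 0.7977 = 0.3071.
Shared true-score variance = 0.3071² = 0.0943 ≈ 0.094.

0.094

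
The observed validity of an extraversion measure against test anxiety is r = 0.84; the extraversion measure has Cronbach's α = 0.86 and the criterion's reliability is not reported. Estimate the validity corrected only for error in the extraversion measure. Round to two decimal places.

0.91

Single correction: r_c = r_obs / √r_xx = 0.84 / √0.86 = 0.84 / 0.9274 ≈ 0.91.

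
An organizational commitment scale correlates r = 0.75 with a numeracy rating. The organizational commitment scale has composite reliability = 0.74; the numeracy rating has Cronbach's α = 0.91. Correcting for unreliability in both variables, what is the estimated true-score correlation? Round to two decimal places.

0.91

r_true = r_obs / √(r_xx · r_yy) = 0.75 / √(0.74 × 0.91) = 0.75 / √0.6734 = 0.75 / 0.8206 ≈ 0.91.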